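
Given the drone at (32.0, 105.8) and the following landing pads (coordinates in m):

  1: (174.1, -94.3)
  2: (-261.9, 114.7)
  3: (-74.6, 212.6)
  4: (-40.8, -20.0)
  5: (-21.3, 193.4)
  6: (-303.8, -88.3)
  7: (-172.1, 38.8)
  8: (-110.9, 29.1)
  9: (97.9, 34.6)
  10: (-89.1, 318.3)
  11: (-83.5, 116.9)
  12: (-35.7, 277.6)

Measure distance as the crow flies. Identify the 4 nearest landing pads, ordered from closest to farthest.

Distances from (32.0, 105.8):
1: √((142.1)² + (-200.1)²) = √(20192.410 + 40040.010) = 245.4 m
2: √((-293.9)² + (8.9)²) = √(86377.210 + 79.210) = 294.0 m
3: √((-106.6)² + (106.8)²) = √(11363.560 + 11406.240) = 150.9 m
4: √((-72.8)² + (-125.8)²) = √(5299.840 + 15825.640) = 145.3 m
5: √((-53.3)² + (87.6)²) = √(2840.890 + 7673.760) = 102.5 m
6: √((-335.8)² + (-194.1)²) = √(112761.640 + 37674.810) = 387.9 m
7: √((-204.1)² + (-67.0)²) = √(41656.810 + 4489.000) = 214.8 m
8: √((-142.9)² + (-76.7)²) = √(20420.410 + 5882.890) = 162.2 m
9: √((65.9)² + (-71.2)²) = √(4342.810 + 5069.440) = 97.0 m
10: √((-121.1)² + (212.5)²) = √(14665.210 + 45156.250) = 244.6 m
11: √((-115.5)² + (11.1)²) = √(13340.250 + 123.210) = 116.0 m
12: √((-67.7)² + (171.8)²) = √(4583.290 + 29515.240) = 184.7 m
Sorted: 9 (97.0 m) < 5 (102.5 m) < 11 (116.0 m) < 4 (145.3 m) < 3 (150.9 m) < 8 (162.2 m) < …

9, 5, 11, 4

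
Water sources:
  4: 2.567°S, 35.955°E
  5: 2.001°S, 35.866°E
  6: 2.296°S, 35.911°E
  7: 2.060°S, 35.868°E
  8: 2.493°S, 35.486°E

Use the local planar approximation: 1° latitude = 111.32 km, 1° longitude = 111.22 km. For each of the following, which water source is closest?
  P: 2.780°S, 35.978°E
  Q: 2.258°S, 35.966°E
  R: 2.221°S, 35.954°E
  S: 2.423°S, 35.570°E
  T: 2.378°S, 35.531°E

P→4; Q→6; R→6; S→8; T→8

P at 2.780°S, 35.978°E:
  4: √((0.213·111.32)² + (-0.023·111.22)²) = √(562.21911 + 6.54367) = 23.849 km
  5: √((0.779·111.32)² + (-0.112·111.22)²) = √(7520.06009 + 155.16788) = 87.608 km
  6: √((0.484·111.32)² + (-0.067·111.22)²) = √(2902.93371 + 55.52843) = 54.392 km
  7: √((0.720·111.32)² + (-0.110·111.22)²) = √(6424.08662 + 149.67565) = 81.079 km
  8: √((0.287·111.32)² + (-0.492·111.22)²) = √(1020.72838 + 2994.30467) = 63.364 km
  → nearest: 4 (23.849 km)
Q at 2.258°S, 35.966°E:
  4: √((-0.309·111.32)² + (-0.011·111.22)²) = √(1183.21415 + 1.49676) = 34.420 km
  5: √((0.257·111.32)² + (-0.100·111.22)²) = √(818.48861 + 123.69888) = 30.695 km
  6: √((-0.038·111.32)² + (-0.055·111.22)²) = √(17.89425 + 37.41891) = 7.437 km
  7: √((0.198·111.32)² + (-0.098·111.22)²) = √(485.82155 + 118.80041) = 24.589 km
  8: √((-0.235·111.32)² + (-0.480·111.22)²) = √(684.35606 + 2850.02229) = 59.451 km
  → nearest: 6 (7.437 km)
R at 2.221°S, 35.954°E:
  4: √((-0.346·111.32)² + (0.001·111.22)²) = √(1483.53772 + 0.01237) = 38.517 km
  5: √((0.220·111.32)² + (-0.088·111.22)²) = √(599.77969 + 95.79242) = 26.374 km
  6: √((-0.075·111.32)² + (-0.043·111.22)²) = √(69.70580 + 22.87192) = 9.622 km
  7: √((0.161·111.32)² + (-0.086·111.22)²) = √(321.21672 + 91.48769) = 20.315 km
  8: √((-0.272·111.32)² + (-0.468·111.22)²) = √(916.82026 + 2709.30244) = 60.217 km
  → nearest: 6 (9.622 km)
S at 2.423°S, 35.570°E:
  4: √((-0.144·111.32)² + (0.385·111.22)²) = √(256.96346 + 1833.52671) = 45.722 km
  5: √((0.422·111.32)² + (0.296·111.22)²) = √(2206.84229 + 1083.80014) = 57.364 km
  6: √((0.127·111.32)² + (0.341·111.22)²) = √(199.87286 + 1438.38299) = 40.475 km
  7: √((0.363·111.32)² + (0.298·111.22)²) = √(1632.90021 + 1098.49557) = 52.263 km
  8: √((-0.070·111.32)² + (-0.084·111.22)²) = √(60.72150 + 87.28193) = 12.166 km
  → nearest: 8 (12.166 km)
T at 2.378°S, 35.531°E:
  4: √((-0.189·111.32)² + (0.424·111.22)²) = √(442.65972 + 2223.80906) = 51.638 km
  5: √((0.377·111.32)² + (0.335·111.22)²) = √(1761.28281 + 1388.21073) = 56.120 km
  6: √((0.082·111.32)² + (0.380·111.22)²) = √(83.32477 + 1786.21188) = 43.238 km
  7: √((0.318·111.32)² + (0.337·111.22)²) = √(1253.14301 + 1404.83586) = 51.556 km
  8: √((-0.115·111.32)² + (-0.045·111.22)²) = √(163.88608 + 25.04902) = 13.745 km
  → nearest: 8 (13.745 km)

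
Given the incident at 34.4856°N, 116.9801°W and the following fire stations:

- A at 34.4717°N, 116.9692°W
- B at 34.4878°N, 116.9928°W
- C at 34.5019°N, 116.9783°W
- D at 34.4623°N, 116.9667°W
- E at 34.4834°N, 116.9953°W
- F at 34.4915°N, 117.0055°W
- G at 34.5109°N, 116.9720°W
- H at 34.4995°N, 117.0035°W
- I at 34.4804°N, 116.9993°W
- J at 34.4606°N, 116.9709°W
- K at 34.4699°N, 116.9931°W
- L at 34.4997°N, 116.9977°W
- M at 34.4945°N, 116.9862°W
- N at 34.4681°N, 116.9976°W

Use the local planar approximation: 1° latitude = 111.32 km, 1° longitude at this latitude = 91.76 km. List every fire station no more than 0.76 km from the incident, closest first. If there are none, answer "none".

none

Distances from 34.4856°N, 116.9801°W:
A: √((-0.0139·111.32)² + (0.0109·91.76)²) = √(2.394286 + 1.000368) = 1.8425 km
B: √((0.0022·111.32)² + (-0.0127·91.76)²) = √(0.059978 + 1.358045) = 1.1908 km
C: √((0.0163·111.32)² + (0.0018·91.76)²) = √(3.292468 + 0.027280) = 1.8220 km
D: √((-0.0233·111.32)² + (0.0134·91.76)²) = √(6.727570 + 1.511877) = 2.8704 km
E: √((-0.0022·111.32)² + (-0.0152·91.76)²) = √(0.059978 + 1.945333) = 1.4161 km
F: √((0.0059·111.32)² + (-0.0254·91.76)²) = √(0.431370 + 5.432181) = 2.4215 km
G: √((0.0253·111.32)² + (0.0081·91.76)²) = √(7.932086 + 0.552429) = 2.9128 km
H: √((0.0139·111.32)² + (-0.0234·91.76)²) = √(2.394286 + 4.610399) = 2.6466 km
I: √((-0.0052·111.32)² + (-0.0192·91.76)²) = √(0.335084 + 3.103911) = 1.8545 km
J: √((-0.0250·111.32)² + (0.0092·91.76)²) = √(7.745089 + 0.712660) = 2.9082 km
K: √((-0.0157·111.32)² + (-0.0130·91.76)²) = √(3.054539 + 1.422963) = 2.1160 km
L: √((0.0141·111.32)² + (-0.0176·91.76)²) = √(2.463682 + 2.608147) = 2.2521 km
M: √((0.0089·111.32)² + (-0.0061·91.76)²) = √(0.981582 + 0.313304) = 1.1379 km
N: √((-0.0175·111.32)² + (-0.0175·91.76)²) = √(3.795094 + 2.578594) = 2.5246 km
Threshold 0.76 km: none within range.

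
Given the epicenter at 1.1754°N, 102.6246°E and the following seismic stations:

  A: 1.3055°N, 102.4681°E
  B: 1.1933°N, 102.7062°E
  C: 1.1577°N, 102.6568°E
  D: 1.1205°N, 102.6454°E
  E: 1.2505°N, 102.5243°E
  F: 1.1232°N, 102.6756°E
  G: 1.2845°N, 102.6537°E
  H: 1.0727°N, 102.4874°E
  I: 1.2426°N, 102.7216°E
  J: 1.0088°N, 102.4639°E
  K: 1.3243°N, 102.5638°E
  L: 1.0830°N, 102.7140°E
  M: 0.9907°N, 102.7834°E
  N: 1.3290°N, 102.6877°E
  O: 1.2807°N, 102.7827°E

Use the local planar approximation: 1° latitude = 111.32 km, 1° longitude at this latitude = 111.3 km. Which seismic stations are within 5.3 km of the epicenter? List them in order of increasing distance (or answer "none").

Distances from 1.1754°N, 102.6246°E:
A: √((0.1301·111.32)² + (-0.1565·111.3)²) = √(209.749526 + 303.402400) = 22.6529 km
B: √((0.0179·111.32)² + (0.0816·111.3)²) = √(3.970566 + 82.484177) = 9.2981 km
C: √((-0.0177·111.32)² + (0.0322·111.3)²) = √(3.882334 + 12.844052) = 4.0898 km
D: √((-0.0549·111.32)² + (0.0208·111.3)²) = √(37.350041 + 5.359410) = 6.5352 km
E: √((0.0751·111.32)² + (-0.1003·111.3)²) = √(69.891807 + 124.621276) = 13.9468 km
F: √((-0.0522·111.32)² + (0.0510·111.3)²) = √(33.766605 + 32.220382) = 8.1232 km
G: √((0.1091·111.32)² + (0.0291·111.3)²) = √(147.501316 + 10.490020) = 12.5695 km
H: √((-0.1027·111.32)² + (-0.1372·111.3)²) = √(130.703520 + 233.183895) = 19.0758 km
I: √((0.0672·111.32)² + (0.0970·111.3)²) = √(55.960932 + 116.555775) = 13.1346 km
J: √((-0.1666·111.32)² + (-0.1607·111.3)²) = √(343.950852 + 319.905777) = 25.7654 km
K: √((0.1489·111.32)² + (-0.0608·111.3)²) = √(274.748792 + 45.792830) = 17.9037 km
L: √((-0.0924·111.32)² + (0.0894·111.3)²) = √(105.801138 + 99.006878) = 14.3111 km
M: √((-0.1847·111.32)² + (0.1588·111.3)²) = √(422.746661 + 312.385829) = 27.1133 km
N: √((0.1536·111.32)² + (0.0631·111.3)²) = √(292.367320 + 49.322950) = 18.4849 km
O: √((0.1053·111.32)² + (0.1581·111.3)²) = √(137.405190 + 309.637868) = 21.1434 km
Threshold 5.3 km: C (4.0898 km) is within range.

C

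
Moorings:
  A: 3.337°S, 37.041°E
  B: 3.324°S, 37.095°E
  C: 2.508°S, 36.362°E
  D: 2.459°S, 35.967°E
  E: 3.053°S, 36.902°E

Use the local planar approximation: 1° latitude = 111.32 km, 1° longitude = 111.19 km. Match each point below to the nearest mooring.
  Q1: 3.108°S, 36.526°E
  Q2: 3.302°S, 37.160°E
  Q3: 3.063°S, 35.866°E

Q1 at 3.108°S, 36.526°E:
  A: 62.681 km
  B: 67.682 km
  C: 69.236 km
  D: 95.304 km
  E: 42.253 km
  → nearest: E (42.253 km)
Q2 at 3.302°S, 37.160°E:
  A: 13.793 km
  B: 7.631 km
  C: 125.241 km
  D: 162.488 km
  E: 39.891 km
  → nearest: B (7.631 km)
Q3 at 3.063°S, 35.866°E:
  A: 134.162 km
  B: 139.707 km
  C: 82.817 km
  D: 68.169 km
  E: 115.198 km
  → nearest: D (68.169 km)

Q1→E; Q2→B; Q3→D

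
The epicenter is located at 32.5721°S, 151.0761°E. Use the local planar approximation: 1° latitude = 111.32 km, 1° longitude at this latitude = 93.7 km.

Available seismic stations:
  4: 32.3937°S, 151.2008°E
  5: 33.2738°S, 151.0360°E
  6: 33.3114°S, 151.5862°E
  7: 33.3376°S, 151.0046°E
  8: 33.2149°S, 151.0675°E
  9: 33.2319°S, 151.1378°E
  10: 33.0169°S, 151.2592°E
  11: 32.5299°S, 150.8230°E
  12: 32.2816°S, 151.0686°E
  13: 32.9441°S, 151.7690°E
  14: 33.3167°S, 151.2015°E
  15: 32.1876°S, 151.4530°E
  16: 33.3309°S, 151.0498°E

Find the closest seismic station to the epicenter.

4

Distances from 32.5721°S, 151.0761°E:
4: √((0.1784·111.32)² + (0.1247·93.7)²) = √(394.399264 + 136.524970) = 23.0418 km
5: √((-0.7017·111.32)² + (-0.0401·93.7)²) = √(6101.678888 + 14.117829) = 78.2036 km
6: √((-0.7393·111.32)² + (0.5101·93.7)²) = √(6773.104991 + 2284.492985) = 95.1714 km
7: √((-0.7655·111.32)² + (-0.0715·93.7)²) = √(7261.674623 + 44.883970) = 85.4784 km
8: √((-0.6428·111.32)² + (-0.0086·93.7)²) = √(5120.332120 + 0.649346) = 71.5610 km
9: √((-0.6598·111.32)² + (0.0617·93.7)²) = √(5394.746200 + 33.423314) = 73.6761 km
10: √((-0.4448·111.32)² + (0.1831·93.7)²) = √(2451.748693 + 294.344463) = 52.4032 km
11: √((0.0422·111.32)² + (-0.2531·93.7)²) = √(22.068423 + 562.423517) = 24.1763 km
12: √((0.2905·111.32)² + (-0.0075·93.7)²) = √(1045.775995 + 0.493858) = 32.3461 km
13: √((-0.3720·111.32)² + (0.6929·93.7)²) = √(1714.874234 + 4215.220566) = 77.0071 km
14: √((-0.7446·111.32)² + (0.1254·93.7)²) = √(6870.565101 + 138.062030) = 83.7175 km
15: √((0.3845·111.32)² + (0.3769·93.7)²) = √(1832.057430 + 1247.186659) = 55.4909 km
16: √((-0.7588·111.32)² + (-0.0263·93.7)²) = √(7135.116027 + 6.072824) = 84.5056 km
Minimum: 4 at 23.0418 km.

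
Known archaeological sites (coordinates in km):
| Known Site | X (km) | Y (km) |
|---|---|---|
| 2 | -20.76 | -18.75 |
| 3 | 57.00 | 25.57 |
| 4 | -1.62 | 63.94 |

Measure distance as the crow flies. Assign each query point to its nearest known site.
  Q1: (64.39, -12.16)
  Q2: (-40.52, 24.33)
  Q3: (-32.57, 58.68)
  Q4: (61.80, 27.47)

Q1→3; Q2→2; Q3→4; Q4→3

Q1 at (64.39, -12.16):
  2: 85.40 km
  3: 38.45 km
  4: 100.74 km
  → nearest: 3 (38.45 km)
Q2 at (-40.52, 24.33):
  2: 47.40 km
  3: 97.53 km
  4: 55.52 km
  → nearest: 2 (47.40 km)
Q3 at (-32.57, 58.68):
  2: 78.33 km
  3: 95.49 km
  4: 31.39 km
  → nearest: 4 (31.39 km)
Q4 at (61.80, 27.47):
  2: 94.62 km
  3: 5.16 km
  4: 73.16 km
  → nearest: 3 (5.16 km)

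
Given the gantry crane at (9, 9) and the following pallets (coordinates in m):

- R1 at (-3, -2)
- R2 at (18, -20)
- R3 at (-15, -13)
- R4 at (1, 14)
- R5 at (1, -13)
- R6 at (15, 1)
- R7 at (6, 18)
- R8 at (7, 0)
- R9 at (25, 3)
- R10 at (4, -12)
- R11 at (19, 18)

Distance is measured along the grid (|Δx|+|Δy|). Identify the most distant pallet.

R3

Distances from (9, 9):
R1: |-12| + |-11| = 12 + 11 = 23 m
R2: |9| + |-29| = 9 + 29 = 38 m
R3: |-24| + |-22| = 24 + 22 = 46 m
R4: |-8| + |5| = 8 + 5 = 13 m
R5: |-8| + |-22| = 8 + 22 = 30 m
R6: |6| + |-8| = 6 + 8 = 14 m
R7: |-3| + |9| = 3 + 9 = 12 m
R8: |-2| + |-9| = 2 + 9 = 11 m
R9: |16| + |-6| = 16 + 6 = 22 m
R10: |-5| + |-21| = 5 + 21 = 26 m
R11: |10| + |9| = 10 + 9 = 19 m
Maximum: R3 at 46 m.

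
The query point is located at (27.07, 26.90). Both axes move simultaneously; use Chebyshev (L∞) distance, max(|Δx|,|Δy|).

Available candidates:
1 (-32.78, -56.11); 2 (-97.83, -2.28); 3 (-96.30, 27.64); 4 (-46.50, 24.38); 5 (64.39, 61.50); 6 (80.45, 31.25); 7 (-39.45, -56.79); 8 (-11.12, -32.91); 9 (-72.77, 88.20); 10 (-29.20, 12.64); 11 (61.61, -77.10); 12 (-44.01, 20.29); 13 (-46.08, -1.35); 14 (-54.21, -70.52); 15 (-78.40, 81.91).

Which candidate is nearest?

5

Distances from (27.07, 26.90):
1: 83.01
2: 124.90
3: 123.37
4: 73.57
5: 37.32
6: 53.38
7: 83.69
8: 59.81
9: 99.84
10: 56.27
11: 104.00
12: 71.08
13: 73.15
14: 97.42
15: 105.47
Minimum: 5 at 37.32.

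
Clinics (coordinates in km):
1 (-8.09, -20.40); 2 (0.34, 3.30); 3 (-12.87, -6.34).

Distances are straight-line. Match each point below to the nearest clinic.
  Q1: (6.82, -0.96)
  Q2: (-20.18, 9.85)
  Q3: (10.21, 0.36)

Q1→2; Q2→3; Q3→2

Q1 at (6.82, -0.96):
  1: 24.50 km
  2: 7.75 km
  3: 20.41 km
  → nearest: 2 (7.75 km)
Q2 at (-20.18, 9.85):
  1: 32.58 km
  2: 21.54 km
  3: 17.76 km
  → nearest: 3 (17.76 km)
Q3 at (10.21, 0.36):
  1: 27.67 km
  2: 10.30 km
  3: 24.03 km
  → nearest: 2 (10.30 km)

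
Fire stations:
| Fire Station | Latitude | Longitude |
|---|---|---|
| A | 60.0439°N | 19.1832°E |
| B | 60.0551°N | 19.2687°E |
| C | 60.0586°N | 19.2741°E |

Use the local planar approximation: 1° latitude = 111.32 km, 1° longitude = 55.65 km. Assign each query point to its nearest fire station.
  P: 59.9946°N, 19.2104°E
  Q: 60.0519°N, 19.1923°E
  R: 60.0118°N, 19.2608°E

P at 59.9946°N, 19.2104°E:
  A: 5.6930 km
  B: 7.4756 km
  C: 7.9577 km
  → nearest: A (5.6930 km)
Q at 60.0519°N, 19.1923°E:
  A: 1.0245 km
  B: 4.2666 km
  C: 4.6129 km
  → nearest: A (1.0245 km)
R at 60.0118°N, 19.2608°E:
  A: 5.6052 km
  B: 4.8402 km
  C: 5.2621 km
  → nearest: B (4.8402 km)

P→A; Q→A; R→B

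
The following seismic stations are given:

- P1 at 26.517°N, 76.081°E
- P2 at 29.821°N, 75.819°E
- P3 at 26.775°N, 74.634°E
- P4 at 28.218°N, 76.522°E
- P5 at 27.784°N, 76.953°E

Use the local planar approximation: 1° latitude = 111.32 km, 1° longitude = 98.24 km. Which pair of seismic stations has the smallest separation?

P4 and P5

Pairwise distances:
P1–P2: 368.701 km
P1–P3: 145.026 km
P1–P4: 194.248 km
P1–P5: 165.020 km
P2–P3: 358.508 km
P2–P4: 191.344 km
P2–P5: 252.647 km
P3–P4: 245.368 km
P3–P5: 254.003 km
P4–P5: 64.241 km
Closest pair: P4–P5 at 64.241 km.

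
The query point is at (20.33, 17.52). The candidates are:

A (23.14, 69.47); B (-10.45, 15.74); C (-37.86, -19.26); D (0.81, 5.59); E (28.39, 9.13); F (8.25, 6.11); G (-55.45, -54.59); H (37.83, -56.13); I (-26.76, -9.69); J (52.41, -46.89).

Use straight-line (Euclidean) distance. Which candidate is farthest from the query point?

G

Distances from (20.33, 17.52):
A: √((2.81)² + (51.95)²) = √(7.8961 + 2698.8025) = 52.03
B: √((-30.78)² + (-1.78)²) = √(947.4084 + 3.1684) = 30.83
C: √((-58.19)² + (-36.78)²) = √(3386.0761 + 1352.7684) = 68.84
D: √((-19.52)² + (-11.93)²) = √(381.0304 + 142.3249) = 22.88
E: √((8.06)² + (-8.39)²) = √(64.9636 + 70.3921) = 11.63
F: √((-12.08)² + (-11.41)²) = √(145.9264 + 130.1881) = 16.62
G: √((-75.78)² + (-72.11)²) = √(5742.6084 + 5199.8521) = 104.61
H: √((17.50)² + (-73.65)²) = √(306.2500 + 5424.3225) = 75.70
I: √((-47.09)² + (-27.21)²) = √(2217.4681 + 740.3841) = 54.39
J: √((32.08)² + (-64.41)²) = √(1029.1264 + 4148.6481) = 71.96
Maximum: G at 104.61.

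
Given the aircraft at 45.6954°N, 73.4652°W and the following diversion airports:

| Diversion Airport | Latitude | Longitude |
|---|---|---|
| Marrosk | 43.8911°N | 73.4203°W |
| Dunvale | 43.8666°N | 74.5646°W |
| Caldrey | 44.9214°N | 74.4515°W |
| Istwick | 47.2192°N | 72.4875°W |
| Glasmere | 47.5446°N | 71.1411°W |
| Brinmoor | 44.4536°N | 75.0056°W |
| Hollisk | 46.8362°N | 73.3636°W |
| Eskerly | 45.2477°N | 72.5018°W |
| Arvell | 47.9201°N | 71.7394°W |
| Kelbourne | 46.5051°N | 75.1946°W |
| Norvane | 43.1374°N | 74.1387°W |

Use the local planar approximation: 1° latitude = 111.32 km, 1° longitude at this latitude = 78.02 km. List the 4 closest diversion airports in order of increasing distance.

Eskerly, Caldrey, Hollisk, Kelbourne

Distances from 45.6954°N, 73.4652°W:
Marrosk: √((-1.8043·111.32)² + (0.0449·78.02)²) = √(40342.600871 + 12.271696) = 200.8852 km
Dunvale: √((-1.8288·111.32)² + (-1.0994·78.02)²) = √(41445.637239 + 7357.382876) = 220.9141 km
Caldrey: √((-0.7740·111.32)² + (-0.9863·78.02)²) = √(7423.835100 + 5921.475793) = 115.5219 km
Istwick: √((1.5238·111.32)² + (0.9777·78.02)²) = √(28774.138773 + 5818.661894) = 185.9914 km
Glasmere: √((1.8492·111.32)² + (2.3241·78.02)²) = √(42375.434553 + 32879.220544) = 274.3258 km
Brinmoor: √((-1.2418·111.32)² + (-1.5404·78.02)²) = √(19109.516828 + 14443.715047) = 183.1754 km
Hollisk: √((1.1408·111.32)² + (0.1016·78.02)²) = √(16127.439462 + 62.834666) = 127.2410 km
Eskerly: √((-0.4477·111.32)² + (0.9634·78.02)²) = √(2483.822656 + 5649.697250) = 90.1860 km
Arvell: √((2.2247·111.32)² + (1.7258·78.02)²) = √(61332.307574 + 18129.791988) = 281.8902 km
Kelbourne: √((0.8097·111.32)² + (-1.7294·78.02)²) = √(8124.463163 + 18205.507975) = 162.2651 km
Norvane: √((-2.5580·111.32)² + (-0.6735·78.02)²) = √(81086.298463 + 2761.131509) = 289.5642 km
Sorted: Eskerly (90.1860 km) < Caldrey (115.5219 km) < Hollisk (127.2410 km) < Kelbourne (162.2651 km) < Brinmoor (183.1754 km) < Istwick (185.9914 km) < …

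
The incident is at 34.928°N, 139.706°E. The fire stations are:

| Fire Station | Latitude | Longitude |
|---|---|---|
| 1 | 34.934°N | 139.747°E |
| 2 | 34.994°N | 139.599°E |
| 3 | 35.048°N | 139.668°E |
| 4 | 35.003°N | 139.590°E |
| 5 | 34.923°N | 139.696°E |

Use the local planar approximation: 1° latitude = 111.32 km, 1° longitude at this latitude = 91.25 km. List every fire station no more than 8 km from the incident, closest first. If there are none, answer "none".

Distances from 34.928°N, 139.706°E:
1: 3.800 km
2: 12.219 km
3: 13.801 km
4: 13.481 km
5: 1.069 km
Threshold 8 km: 5 (1.069 km), 1 (3.800 km) are within range.

5, 1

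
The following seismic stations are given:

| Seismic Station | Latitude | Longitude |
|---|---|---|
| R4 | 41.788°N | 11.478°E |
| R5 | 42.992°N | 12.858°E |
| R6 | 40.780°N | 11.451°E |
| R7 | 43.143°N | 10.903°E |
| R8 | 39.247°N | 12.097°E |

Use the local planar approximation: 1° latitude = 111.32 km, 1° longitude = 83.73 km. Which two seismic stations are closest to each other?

Pairwise distances:
R4–R5: 176.961 km
R4–R6: 112.233 km
R4–R7: 158.336 km
R4–R8: 287.573 km
R5–R6: 272.970 km
R5–R7: 164.553 km
R5–R8: 421.735 km
R6–R7: 267.021 km
R6–R8: 179.020 km
R7–R8: 445.076 km
Closest pair: R4–R6 at 112.233 km.

R4 and R6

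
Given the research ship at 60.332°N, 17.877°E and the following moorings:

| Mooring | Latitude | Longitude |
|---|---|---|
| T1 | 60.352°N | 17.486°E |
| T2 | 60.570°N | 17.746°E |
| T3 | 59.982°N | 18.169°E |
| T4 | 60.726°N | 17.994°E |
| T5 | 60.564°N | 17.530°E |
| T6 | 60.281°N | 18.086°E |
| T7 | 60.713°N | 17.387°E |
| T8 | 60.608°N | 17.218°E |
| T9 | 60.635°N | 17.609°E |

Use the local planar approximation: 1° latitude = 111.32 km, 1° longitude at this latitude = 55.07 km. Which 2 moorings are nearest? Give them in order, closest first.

T6, T1

Distances from 60.332°N, 17.877°E:
T1: √((0.020·111.32)² + (-0.391·55.07)²) = √(4.95686 + 463.64296) = 21.647 km
T2: √((0.238·111.32)² + (-0.131·55.07)²) = √(701.94051 + 52.04425) = 27.459 km
T3: √((-0.350·111.32)² + (0.292·55.07)²) = √(1518.03744 + 258.58055) = 42.150 km
T4: √((0.394·111.32)² + (0.117·55.07)²) = √(1923.70662 + 41.51470) = 44.331 km
T5: √((0.232·111.32)² + (-0.347·55.07)²) = √(666.99467 + 365.16496) = 32.127 km
T6: √((-0.051·111.32)² + (0.209·55.07)²) = √(32.23196 + 132.47158) = 12.834 km
T7: √((0.381·111.32)² + (-0.490·55.07)²) = √(1798.85578 + 728.15245) = 50.269 km
T8: √((0.276·111.32)² + (-0.659·55.07)²) = √(943.98384 + 1317.04612) = 47.550 km
T9: √((0.303·111.32)² + (-0.268·55.07)²) = √(1137.71020 + 217.82100) = 36.818 km
Sorted: T6 (12.834 km) < T1 (21.647 km) < T2 (27.459 km) < T5 (32.127 km) < …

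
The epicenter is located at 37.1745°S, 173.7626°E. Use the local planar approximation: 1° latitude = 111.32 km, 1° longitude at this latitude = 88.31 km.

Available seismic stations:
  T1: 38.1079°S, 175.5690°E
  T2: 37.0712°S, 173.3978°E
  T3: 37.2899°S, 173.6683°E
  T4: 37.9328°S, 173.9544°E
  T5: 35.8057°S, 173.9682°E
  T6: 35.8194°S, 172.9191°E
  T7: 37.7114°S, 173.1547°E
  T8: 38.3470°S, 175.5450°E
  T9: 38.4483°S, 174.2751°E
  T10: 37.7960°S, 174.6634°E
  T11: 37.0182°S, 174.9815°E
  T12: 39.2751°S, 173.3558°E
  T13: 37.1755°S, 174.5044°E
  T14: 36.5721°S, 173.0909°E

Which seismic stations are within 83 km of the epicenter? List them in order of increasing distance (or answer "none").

T3, T2, T13, T7

Distances from 37.1745°S, 173.7626°E:
T1: √((-0.9334·111.32)² + (1.8064·88.31)²) = √(10796.475123 + 25447.646233) = 190.3789 km
T2: √((0.1033·111.32)² + (-0.3648·88.31)²) = √(132.235188 + 1037.837667) = 34.2063 km
T3: √((-0.1154·111.32)² + (-0.0943·88.31)²) = √(165.028143 + 69.349471) = 15.3094 km
T4: √((-0.7583·111.32)² + (0.1918·88.31)²) = √(7125.715968 + 286.891034) = 86.0965 km
T5: √((1.3688·111.32)² + (0.2056·88.31)²) = √(23218.084551 + 329.659800) = 153.4527 km
T6: √((1.3551·111.32)² + (-0.8435·88.31)²) = √(22755.641644 + 5548.683376) = 168.2389 km
T7: √((-0.5369·111.32)² + (-0.6079·88.31)²) = √(3572.178920 + 2881.934170) = 80.3375 km
T8: √((-1.1725·111.32)² + (1.7824·88.31)²) = √(17036.175215 + 24775.938625) = 204.4801 km
T9: √((-1.2738·111.32)² + (0.5125·88.31)²) = √(20107.074378 + 2048.365766) = 148.8470 km
T10: √((-0.6215·111.32)² + (0.9008·88.31)²) = √(4786.616806 + 6328.146497) = 105.4266 km
T11: √((0.1563·111.32)² + (1.2189·88.31)²) = √(302.736197 + 11586.597583) = 109.0382 km
T12: √((-2.1006·111.32)² + (-0.4068·88.31)²) = √(54680.580644 + 1290.570275) = 236.5822 km
T13: √((-0.0010·111.32)² + (0.7418·88.31)²) = √(0.012392 + 4291.344968) = 65.5085 km
T14: √((0.6024·111.32)² + (-0.6717·88.31)²) = √(4496.932013 + 3518.604600) = 89.5295 km
Threshold 83 km: T3 (15.3094 km), T2 (34.2063 km), T13 (65.5085 km), T7 (80.3375 km) are within range.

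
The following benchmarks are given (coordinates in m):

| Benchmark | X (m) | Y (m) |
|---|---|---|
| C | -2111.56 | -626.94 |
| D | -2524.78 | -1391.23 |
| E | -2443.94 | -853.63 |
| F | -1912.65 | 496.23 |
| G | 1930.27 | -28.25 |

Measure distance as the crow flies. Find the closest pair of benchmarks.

Pairwise distances:
C–D: 868.84 m
C–E: 402.32 m
C–F: 1140.65 m
C–G: 4085.93 m
D–E: 543.64 m
D–F: 1984.24 m
D–G: 4658.88 m
E–F: 1450.65 m
E–G: 4451.40 m
F–G: 3878.55 m
Closest pair: C–E at 402.32 m.

C and E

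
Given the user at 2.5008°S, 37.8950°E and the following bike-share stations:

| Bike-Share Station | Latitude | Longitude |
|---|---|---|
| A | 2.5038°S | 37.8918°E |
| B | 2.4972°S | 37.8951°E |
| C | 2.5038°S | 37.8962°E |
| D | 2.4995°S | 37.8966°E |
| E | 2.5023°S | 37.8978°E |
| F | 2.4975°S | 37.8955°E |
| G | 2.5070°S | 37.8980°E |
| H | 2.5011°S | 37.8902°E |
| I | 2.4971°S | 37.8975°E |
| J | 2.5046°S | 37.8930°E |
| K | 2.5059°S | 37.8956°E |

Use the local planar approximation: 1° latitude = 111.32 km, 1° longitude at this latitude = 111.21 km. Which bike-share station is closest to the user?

Distances from 2.5008°S, 37.8950°E:
A: √((-0.0030·111.32)² + (-0.0032·111.21)²) = √(0.111529 + 0.126645) = 0.4880 km
B: √((0.0036·111.32)² + (0.0001·111.21)²) = √(0.160602 + 0.000124) = 0.4009 km
C: √((-0.0030·111.32)² + (0.0012·111.21)²) = √(0.111529 + 0.017809) = 0.3596 km
D: √((0.0013·111.32)² + (0.0016·111.21)²) = √(0.020943 + 0.031661) = 0.2294 km
E: √((-0.0015·111.32)² + (0.0028·111.21)²) = √(0.027882 + 0.096962) = 0.3533 km
F: √((0.0033·111.32)² + (0.0005·111.21)²) = √(0.134950 + 0.003092) = 0.3715 km
G: √((-0.0062·111.32)² + (0.0030·111.21)²) = √(0.476354 + 0.111309) = 0.7666 km
H: √((-0.0003·111.32)² + (-0.0048·111.21)²) = √(0.001115 + 0.284951) = 0.5349 km
I: √((0.0037·111.32)² + (0.0025·111.21)²) = √(0.169648 + 0.077298) = 0.4969 km
J: √((-0.0038·111.32)² + (-0.0020·111.21)²) = √(0.178943 + 0.049471) = 0.4779 km
K: √((-0.0051·111.32)² + (0.0006·111.21)²) = √(0.322320 + 0.004452) = 0.5716 km
Minimum: D at 0.2294 km.

D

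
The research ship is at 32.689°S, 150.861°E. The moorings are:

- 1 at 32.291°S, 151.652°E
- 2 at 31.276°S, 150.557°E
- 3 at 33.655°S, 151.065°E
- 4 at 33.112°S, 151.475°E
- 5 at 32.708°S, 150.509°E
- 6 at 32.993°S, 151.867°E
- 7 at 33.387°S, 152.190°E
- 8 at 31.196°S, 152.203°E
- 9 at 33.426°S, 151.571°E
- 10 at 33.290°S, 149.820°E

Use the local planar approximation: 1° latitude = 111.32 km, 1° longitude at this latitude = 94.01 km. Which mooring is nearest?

5

Distances from 32.689°S, 150.861°E:
1: 86.560 km
2: 159.870 km
3: 109.232 km
4: 74.493 km
5: 33.159 km
6: 100.446 km
7: 147.130 km
8: 208.661 km
9: 105.765 km
10: 118.547 km
Minimum: 5 at 33.159 km.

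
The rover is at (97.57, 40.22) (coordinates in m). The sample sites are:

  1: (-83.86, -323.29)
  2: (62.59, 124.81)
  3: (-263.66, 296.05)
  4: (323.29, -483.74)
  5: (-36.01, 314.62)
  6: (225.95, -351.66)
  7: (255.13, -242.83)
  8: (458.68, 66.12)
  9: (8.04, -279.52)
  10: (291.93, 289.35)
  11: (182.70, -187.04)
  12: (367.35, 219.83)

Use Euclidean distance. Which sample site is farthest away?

Distances from (97.57, 40.22):
1: 406.27 m
2: 91.54 m
3: 442.65 m
4: 570.51 m
5: 305.19 m
6: 412.37 m
7: 323.95 m
8: 362.04 m
9: 332.04 m
10: 315.98 m
11: 242.68 m
12: 324.10 m
Maximum: 4 at 570.51 m.

4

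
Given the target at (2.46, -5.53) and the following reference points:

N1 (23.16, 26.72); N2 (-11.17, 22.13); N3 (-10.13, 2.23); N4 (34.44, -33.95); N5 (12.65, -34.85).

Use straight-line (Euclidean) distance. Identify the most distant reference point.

Distances from (2.46, -5.53):
N1: √((20.70)² + (32.25)²) = √(428.4900 + 1040.0625) = 38.32
N2: √((-13.63)² + (27.66)²) = √(185.7769 + 765.0756) = 30.84
N3: √((-12.59)² + (7.76)²) = √(158.5081 + 60.2176) = 14.79
N4: √((31.98)² + (-28.42)²) = √(1022.7204 + 807.6964) = 42.78
N5: √((10.19)² + (-29.32)²) = √(103.8361 + 859.6624) = 31.04
Maximum: N4 at 42.78.

N4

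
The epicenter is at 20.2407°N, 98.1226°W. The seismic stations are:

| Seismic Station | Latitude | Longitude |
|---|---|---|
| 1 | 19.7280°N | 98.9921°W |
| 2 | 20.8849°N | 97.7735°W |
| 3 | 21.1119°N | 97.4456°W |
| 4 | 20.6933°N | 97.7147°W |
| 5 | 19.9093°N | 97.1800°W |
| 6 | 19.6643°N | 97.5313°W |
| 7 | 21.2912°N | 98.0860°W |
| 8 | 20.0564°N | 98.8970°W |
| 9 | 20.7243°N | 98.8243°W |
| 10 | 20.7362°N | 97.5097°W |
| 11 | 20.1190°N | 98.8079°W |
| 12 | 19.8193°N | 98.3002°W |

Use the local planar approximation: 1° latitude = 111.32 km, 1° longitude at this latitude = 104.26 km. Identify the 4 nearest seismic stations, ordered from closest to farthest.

12, 4, 11, 2

Distances from 20.2407°N, 98.1226°W:
1: √((-0.5127·111.32)² + (-0.8695·104.26)²) = √(3257.414537 + 8218.160408) = 107.1241 km
2: √((0.6442·111.32)² + (0.3491·104.26)²) = √(5142.660282 + 1324.753693) = 80.4202 km
3: √((0.8712·111.32)² + (0.6770·104.26)²) = √(9405.505221 + 4982.103879) = 119.9484 km
4: √((0.4526·111.32)² + (0.4079·104.26)²) = √(2538.490220 + 1808.601355) = 65.9325 km
5: √((-0.3314·111.32)² + (0.9426·104.26)²) = √(1360.978936 + 9658.069183) = 104.9717 km
6: √((-0.5764·111.32)² + (0.5913·104.26)²) = √(4117.127719 + 3800.591557) = 88.9816 km
7: √((1.0505·111.32)² + (0.0366·104.26)²) = √(13675.351844 + 14.561215) = 117.0039 km
8: √((-0.1843·111.32)² + (-0.7744·104.26)²) = √(420.917581 + 6518.777078) = 83.3048 km
9: √((0.4836·111.32)² + (-0.7017·104.26)²) = √(2898.137455 + 5352.274690) = 90.8318 km
10: √((0.4955·111.32)² + (0.6129·104.26)²) = √(3042.521900 + 4083.331922) = 84.4148 km
11: √((-0.1217·111.32)² + (-0.6853·104.26)²) = √(183.538658 + 5105.013617) = 72.7224 km
12: √((-0.4214·111.32)² + (-0.1776·104.26)²) = √(2200.571367 + 342.863587) = 50.4325 km
Sorted: 12 (50.4325 km) < 4 (65.9325 km) < 11 (72.7224 km) < 2 (80.4202 km) < 8 (83.3048 km) < 10 (84.4148 km) < …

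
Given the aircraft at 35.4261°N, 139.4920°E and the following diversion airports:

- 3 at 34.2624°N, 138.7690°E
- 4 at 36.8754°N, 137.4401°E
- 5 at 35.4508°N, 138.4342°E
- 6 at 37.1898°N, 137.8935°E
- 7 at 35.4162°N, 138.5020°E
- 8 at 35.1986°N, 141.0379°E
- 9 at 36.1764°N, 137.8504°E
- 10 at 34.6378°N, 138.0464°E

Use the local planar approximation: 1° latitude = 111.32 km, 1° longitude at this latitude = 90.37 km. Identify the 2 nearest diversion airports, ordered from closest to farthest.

Distances from 35.4261°N, 139.4920°E:
3: 145.0876 km
4: 245.7920 km
5: 95.6329 km
6: 243.7522 km
7: 89.4731 km
8: 141.9799 km
9: 170.2477 km
10: 157.3760 km
Sorted: 7 (89.4731 km) < 5 (95.6329 km) < 8 (141.9799 km) < 3 (145.0876 km) < …

7, 5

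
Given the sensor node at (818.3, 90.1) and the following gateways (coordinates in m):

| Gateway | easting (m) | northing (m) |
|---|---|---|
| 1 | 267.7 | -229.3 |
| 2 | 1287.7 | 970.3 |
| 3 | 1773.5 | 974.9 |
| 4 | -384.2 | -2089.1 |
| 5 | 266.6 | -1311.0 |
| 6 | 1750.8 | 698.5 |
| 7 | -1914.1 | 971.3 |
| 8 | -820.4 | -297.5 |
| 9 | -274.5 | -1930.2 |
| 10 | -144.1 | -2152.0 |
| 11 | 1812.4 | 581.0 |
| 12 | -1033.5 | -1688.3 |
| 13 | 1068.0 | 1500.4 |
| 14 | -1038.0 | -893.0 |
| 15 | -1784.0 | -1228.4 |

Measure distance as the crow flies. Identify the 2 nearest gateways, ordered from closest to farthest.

1, 2

Distances from (818.3, 90.1):
1: √((-550.6)² + (-319.4)²) = √(303160.360 + 102016.360) = 636.5 m
2: √((469.4)² + (880.2)²) = √(220336.360 + 774752.040) = 997.5 m
3: √((955.2)² + (884.8)²) = √(912407.040 + 782871.040) = 1302.0 m
4: √((-1202.5)² + (-2179.2)²) = √(1446006.250 + 4748912.640) = 2489.0 m
5: √((-551.7)² + (-1401.1)²) = √(304372.890 + 1963081.210) = 1505.8 m
6: √((932.5)² + (608.4)²) = √(869556.250 + 370150.560) = 1113.4 m
7: √((-2732.4)² + (881.2)²) = √(7466009.760 + 776513.440) = 2871.0 m
8: √((-1638.7)² + (-387.6)²) = √(2685337.690 + 150233.760) = 1683.9 m
9: √((-1092.8)² + (-2020.3)²) = √(1194211.840 + 4081612.090) = 2296.9 m
10: √((-962.4)² + (-2242.1)²) = √(926213.760 + 5027012.410) = 2439.9 m
11: √((994.1)² + (490.9)²) = √(988234.810 + 240982.810) = 1108.7 m
12: √((-1851.8)² + (-1778.4)²) = √(3429163.240 + 3162706.560) = 2567.5 m
13: √((249.7)² + (1410.3)²) = √(62350.090 + 1988946.090) = 1432.2 m
14: √((-1856.3)² + (-983.1)²) = √(3445849.690 + 966485.610) = 2100.6 m
15: √((-2602.3)² + (-1318.5)²) = √(6771965.290 + 1738442.250) = 2917.3 m
Sorted: 1 (636.5 m) < 2 (997.5 m) < 11 (1108.7 m) < 6 (1113.4 m) < …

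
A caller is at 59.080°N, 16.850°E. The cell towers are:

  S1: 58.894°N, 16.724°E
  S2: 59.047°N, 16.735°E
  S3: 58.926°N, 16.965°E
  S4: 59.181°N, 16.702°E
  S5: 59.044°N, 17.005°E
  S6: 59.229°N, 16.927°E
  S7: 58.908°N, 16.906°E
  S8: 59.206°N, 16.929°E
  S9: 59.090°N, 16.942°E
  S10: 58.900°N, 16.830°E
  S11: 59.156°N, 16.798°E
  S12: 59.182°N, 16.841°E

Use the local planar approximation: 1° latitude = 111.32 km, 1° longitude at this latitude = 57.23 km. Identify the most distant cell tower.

S1

Distances from 59.080°N, 16.850°E:
S1: √((-0.186·111.32)² + (-0.126·57.23)²) = √(428.71856 + 51.99823) = 21.925 km
S2: √((-0.033·111.32)² + (-0.115·57.23)²) = √(13.49504 + 43.31548) = 7.537 km
S3: √((-0.154·111.32)² + (0.115·57.23)²) = √(293.89205 + 43.31548) = 18.363 km
S4: √((0.101·111.32)² + (-0.148·57.23)²) = √(126.41224 + 71.74158) = 14.077 km
S5: √((-0.036·111.32)² + (0.155·57.23)²) = √(16.06022 + 78.68843) = 9.734 km
S6: √((0.149·111.32)² + (0.077·57.23)²) = √(275.11795 + 19.41909) = 17.162 km
S7: √((-0.172·111.32)² + (0.056·57.23)²) = √(366.60914 + 10.27126) = 19.413 km
S8: √((0.126·111.32)² + (0.079·57.23)²) = √(196.73765 + 20.44098) = 14.737 km
S9: √((0.010·111.32)² + (0.092·57.23)²) = √(1.23921 + 27.72191) = 5.382 km
S10: √((-0.180·111.32)² + (-0.020·57.23)²) = √(401.50541 + 1.31011) = 20.070 km
S11: √((0.076·111.32)² + (-0.052·57.23)²) = √(71.57701 + 8.85634) = 8.968 km
S12: √((0.102·111.32)² + (-0.009·57.23)²) = √(128.92785 + 0.26530) = 11.366 km
Maximum: S1 at 21.925 km.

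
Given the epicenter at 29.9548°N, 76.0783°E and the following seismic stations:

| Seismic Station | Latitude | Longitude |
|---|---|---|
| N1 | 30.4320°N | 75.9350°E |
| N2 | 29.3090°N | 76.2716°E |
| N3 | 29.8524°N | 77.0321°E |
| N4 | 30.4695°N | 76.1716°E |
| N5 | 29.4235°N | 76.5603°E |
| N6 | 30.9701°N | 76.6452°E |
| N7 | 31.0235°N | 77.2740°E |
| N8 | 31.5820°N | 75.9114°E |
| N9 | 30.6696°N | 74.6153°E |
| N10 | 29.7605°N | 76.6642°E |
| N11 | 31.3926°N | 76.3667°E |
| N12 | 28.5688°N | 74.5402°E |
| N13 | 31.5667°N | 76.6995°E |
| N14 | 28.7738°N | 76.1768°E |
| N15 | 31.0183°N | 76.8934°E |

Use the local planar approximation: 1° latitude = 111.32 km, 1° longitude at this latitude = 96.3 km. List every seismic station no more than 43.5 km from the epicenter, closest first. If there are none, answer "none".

Distances from 29.9548°N, 76.0783°E:
N1: √((0.4772·111.32)² + (-0.1433·96.3)²) = √(2821.936685 + 190.434204) = 54.8851 km
N2: √((-0.6458·111.32)² + (0.1933·96.3)²) = √(5168.237664 + 346.510407) = 74.2613 km
N3: √((-0.1024·111.32)² + (0.9538·96.3)²) = √(129.941031 + 8436.595179) = 92.5556 km
N4: √((0.5147·111.32)² + (0.0933·96.3)²) = √(3282.877911 + 80.726451) = 57.9966 km
N5: √((-0.5313·111.32)² + (0.4820·96.3)²) = √(3498.050115 + 2154.500756) = 75.1834 km
N6: √((1.0153·111.32)² + (0.5669·96.3)²) = √(12774.242834 + 2980.337781) = 125.5173 km
N7: √((1.0687·111.32)² + (1.1957·96.3)²) = √(14153.309836 + 13258.580590) = 165.5654 km
N8: √((1.6272·111.32)² + (-0.1669·96.3)²) = √(32811.664821 + 258.324292) = 181.8516 km
N9: √((0.7148·111.32)² + (-1.4630·96.3)²) = √(6331.629341 + 19849.118592) = 161.8047 km
N10: √((-0.1943·111.32)² + (0.5859·96.3)²) = √(467.834232 + 3183.461268) = 60.4260 km
N11: √((1.4378·111.32)² + (0.2884·96.3)²) = √(25617.889844 + 771.335085) = 162.4476 km
N12: √((-1.3860·111.32)² + (-1.5381·96.3)²) = √(23805.255982 + 21939.247048) = 213.8796 km
N13: √((1.6119·111.32)² + (0.6212·96.3)²) = √(32197.532178 + 3578.619041) = 189.1458 km
N14: √((-1.1810·111.32)² + (0.0985·96.3)²) = √(17284.076926 + 89.975659) = 131.8107 km
N15: √((1.0635·111.32)² + (0.8151·96.3)²) = √(14015.912701 + 6161.328444) = 142.0466 km
Threshold 43.5 km: none within range.

none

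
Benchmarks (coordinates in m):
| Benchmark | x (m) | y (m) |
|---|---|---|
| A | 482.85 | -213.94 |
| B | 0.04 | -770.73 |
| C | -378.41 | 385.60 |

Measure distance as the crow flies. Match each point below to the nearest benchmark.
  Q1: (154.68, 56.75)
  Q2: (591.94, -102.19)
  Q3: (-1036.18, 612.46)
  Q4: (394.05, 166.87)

Q1 at (154.68, 56.75):
  A: 425.40 m
  B: 841.81 m
  C: 626.36 m
  → nearest: A (425.40 m)
Q2 at (591.94, -102.19):
  A: 156.17 m
  B: 892.91 m
  C: 1086.06 m
  → nearest: A (156.17 m)
Q3 at (-1036.18, 612.46):
  A: 1729.27 m
  B: 1728.28 m
  C: 695.79 m
  → nearest: C (695.79 m)
Q4 at (394.05, 166.87):
  A: 391.03 m
  B: 1017.02 m
  C: 802.83 m
  → nearest: A (391.03 m)

Q1→A; Q2→A; Q3→C; Q4→A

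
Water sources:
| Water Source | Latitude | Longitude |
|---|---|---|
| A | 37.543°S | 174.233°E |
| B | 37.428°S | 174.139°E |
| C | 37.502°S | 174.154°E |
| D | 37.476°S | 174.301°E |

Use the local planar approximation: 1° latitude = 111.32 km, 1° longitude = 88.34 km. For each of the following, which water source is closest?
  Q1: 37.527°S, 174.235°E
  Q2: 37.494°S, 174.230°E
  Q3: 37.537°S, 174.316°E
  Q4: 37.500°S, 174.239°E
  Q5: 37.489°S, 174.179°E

Q1 at 37.527°S, 174.235°E:
  A: √((-0.016·111.32)² + (-0.002·88.34)²) = √(3.17239 + 0.03122) = 1.790 km
  B: √((0.099·111.32)² + (-0.096·88.34)²) = √(121.45539 + 71.92125) = 13.906 km
  C: √((0.025·111.32)² + (-0.081·88.34)²) = √(7.74509 + 51.20175) = 7.678 km
  D: √((0.051·111.32)² + (0.066·88.34)²) = √(32.23196 + 33.99403) = 8.138 km
  → nearest: A (1.790 km)
Q2 at 37.494°S, 174.230°E:
  A: √((-0.049·111.32)² + (0.003·88.34)²) = √(29.75353 + 0.07024) = 5.461 km
  B: √((0.066·111.32)² + (-0.091·88.34)²) = √(53.98017 + 64.62456) = 10.891 km
  C: √((-0.008·111.32)² + (-0.076·88.34)²) = √(0.79310 + 45.07565) = 6.773 km
  D: √((0.018·111.32)² + (0.071·88.34)²) = √(4.01505 + 39.33974) = 6.584 km
  → nearest: A (5.461 km)
Q3 at 37.537°S, 174.316°E:
  A: √((-0.006·111.32)² + (-0.083·88.34)²) = √(0.44612 + 53.76145) = 7.363 km
  B: √((0.109·111.32)² + (-0.177·88.34)²) = √(147.23104 + 244.49012) = 19.792 km
  C: √((0.035·111.32)² + (-0.162·88.34)²) = √(15.18037 + 204.80701) = 14.832 km
  D: √((0.061·111.32)² + (-0.015·88.34)²) = √(46.11116 + 1.75589) = 6.919 km
  → nearest: D (6.919 km)
Q4 at 37.500°S, 174.239°E:
  A: √((-0.043·111.32)² + (-0.006·88.34)²) = √(22.91307 + 0.28094) = 4.816 km
  B: √((0.072·111.32)² + (-0.100·88.34)²) = √(64.24087 + 78.03956) = 11.928 km
  C: √((-0.002·111.32)² + (-0.085·88.34)²) = √(0.04957 + 56.38358) = 7.512 km
  D: √((0.024·111.32)² + (0.062·88.34)²) = √(7.13787 + 29.99841) = 6.094 km
  → nearest: A (4.816 km)
Q5 at 37.489°S, 174.179°E:
  A: √((-0.054·111.32)² + (0.054·88.34)²) = √(36.13549 + 22.75633) = 7.674 km
  B: √((0.061·111.32)² + (-0.040·88.34)²) = √(46.11116 + 12.48633) = 7.655 km
  C: √((-0.013·111.32)² + (-0.025·88.34)²) = √(2.09427 + 4.87747) = 2.640 km
  D: √((0.013·111.32)² + (0.122·88.34)²) = √(2.09427 + 116.15408) = 10.874 km
  → nearest: C (2.640 km)

Q1→A; Q2→A; Q3→D; Q4→A; Q5→C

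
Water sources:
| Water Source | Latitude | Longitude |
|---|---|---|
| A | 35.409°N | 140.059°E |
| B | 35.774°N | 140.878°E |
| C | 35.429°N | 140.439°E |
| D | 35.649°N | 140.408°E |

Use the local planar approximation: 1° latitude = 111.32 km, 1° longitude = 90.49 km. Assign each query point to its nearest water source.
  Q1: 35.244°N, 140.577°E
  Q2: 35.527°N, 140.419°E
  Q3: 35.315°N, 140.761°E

Q1 at 35.244°N, 140.577°E:
  A: 50.344 km
  B: 64.983 km
  C: 24.084 km
  D: 47.608 km
  → nearest: C (24.084 km)
Q2 at 35.527°N, 140.419°E:
  A: 35.125 km
  B: 49.811 km
  C: 11.058 km
  D: 13.617 km
  → nearest: C (11.058 km)
Q3 at 35.315°N, 140.761°E:
  A: 64.380 km
  B: 52.181 km
  C: 31.781 km
  D: 49.018 km
  → nearest: C (31.781 km)

Q1→C; Q2→C; Q3→C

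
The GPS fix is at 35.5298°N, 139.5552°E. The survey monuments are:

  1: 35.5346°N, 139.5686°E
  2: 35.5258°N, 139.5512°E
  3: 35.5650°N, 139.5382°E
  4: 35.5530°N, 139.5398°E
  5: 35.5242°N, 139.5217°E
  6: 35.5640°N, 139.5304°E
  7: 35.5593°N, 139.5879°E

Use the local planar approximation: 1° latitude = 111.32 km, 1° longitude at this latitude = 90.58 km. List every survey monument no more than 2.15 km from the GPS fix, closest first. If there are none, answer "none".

2, 1

Distances from 35.5298°N, 139.5552°E:
1: √((0.0048·111.32)² + (0.0134·90.58)²) = √(0.285515 + 1.473242) = 1.3262 km
2: √((-0.0040·111.32)² + (-0.0040·90.58)²) = √(0.198274 + 0.131276) = 0.5741 km
3: √((0.0352·111.32)² + (-0.0170·90.58)²) = √(15.354360 + 2.371169) = 4.2102 km
4: √((0.0232·111.32)² + (-0.0154·90.58)²) = √(6.669947 + 1.945835) = 2.9353 km
5: √((-0.0056·111.32)² + (-0.0335·90.58)²) = √(0.388618 + 9.207765) = 3.0978 km
6: √((0.0342·111.32)² + (-0.0248·90.58)²) = √(14.494345 + 5.046241) = 4.4205 km
7: √((0.0295·111.32)² + (0.0327·90.58)²) = √(10.784262 + 8.773243) = 4.4224 km
Threshold 2.15 km: 2 (0.5741 km), 1 (1.3262 km) are within range.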